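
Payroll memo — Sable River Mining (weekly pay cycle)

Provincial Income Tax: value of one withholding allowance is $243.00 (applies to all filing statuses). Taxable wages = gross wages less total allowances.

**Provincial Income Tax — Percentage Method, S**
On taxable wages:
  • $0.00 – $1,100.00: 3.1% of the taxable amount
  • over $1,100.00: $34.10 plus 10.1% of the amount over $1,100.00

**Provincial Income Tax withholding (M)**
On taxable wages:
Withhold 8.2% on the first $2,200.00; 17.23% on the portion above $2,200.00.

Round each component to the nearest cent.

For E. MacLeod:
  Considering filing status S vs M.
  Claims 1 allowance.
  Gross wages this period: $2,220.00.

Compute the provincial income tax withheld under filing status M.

$162.11

Provincial Income Tax (M): taxable = $2,220.00 − 1×$243.00 = $1,977.00
  8.2% × $1,977.00 = $162.11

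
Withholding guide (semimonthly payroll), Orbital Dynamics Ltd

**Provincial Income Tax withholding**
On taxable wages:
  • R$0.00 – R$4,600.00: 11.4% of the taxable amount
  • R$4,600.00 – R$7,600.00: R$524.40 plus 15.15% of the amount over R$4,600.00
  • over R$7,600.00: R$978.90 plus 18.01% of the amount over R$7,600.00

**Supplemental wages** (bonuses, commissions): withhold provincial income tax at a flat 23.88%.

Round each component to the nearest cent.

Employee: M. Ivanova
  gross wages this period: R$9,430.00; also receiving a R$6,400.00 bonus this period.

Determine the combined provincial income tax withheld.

Provincial Income Tax: taxable = R$9,430.00
  R$978.90 + 18.01% × (R$9,430.00 − R$7,600.00) = R$978.90 + 18.01% × R$1,830.00 = R$1,308.48
Supplemental (23.88% flat on bonus): 23.88% × R$6,400.00 = R$1,528.32
Total provincial income tax: R$1,308.48 + R$1,528.32 = R$2,836.80

R$2,836.80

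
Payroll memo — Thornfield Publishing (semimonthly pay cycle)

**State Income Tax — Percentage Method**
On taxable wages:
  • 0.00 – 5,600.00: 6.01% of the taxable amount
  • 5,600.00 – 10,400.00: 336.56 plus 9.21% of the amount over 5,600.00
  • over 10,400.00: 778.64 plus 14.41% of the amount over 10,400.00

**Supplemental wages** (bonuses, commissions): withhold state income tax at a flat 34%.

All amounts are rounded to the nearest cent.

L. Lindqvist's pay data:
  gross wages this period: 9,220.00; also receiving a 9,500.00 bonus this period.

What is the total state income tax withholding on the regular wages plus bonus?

3,899.96

State Income Tax: taxable = 9,220.00
  336.56 + 9.21% × (9,220.00 − 5,600.00) = 336.56 + 9.21% × 3,620.00 = 669.96
Supplemental (34% flat on bonus): 34% × 9,500.00 = 3,230.00
Total state income tax: 669.96 + 3,230.00 = 3,899.96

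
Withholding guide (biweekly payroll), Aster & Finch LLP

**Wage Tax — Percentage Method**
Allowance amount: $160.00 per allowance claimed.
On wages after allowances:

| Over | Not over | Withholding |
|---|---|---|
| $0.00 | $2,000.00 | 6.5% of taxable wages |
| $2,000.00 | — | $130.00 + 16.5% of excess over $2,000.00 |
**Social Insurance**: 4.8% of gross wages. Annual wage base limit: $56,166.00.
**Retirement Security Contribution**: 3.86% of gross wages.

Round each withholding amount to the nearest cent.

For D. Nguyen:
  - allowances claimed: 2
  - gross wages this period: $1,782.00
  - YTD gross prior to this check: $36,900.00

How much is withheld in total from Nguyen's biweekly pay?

$249.36

Wage Tax: taxable = $1,782.00 − 2×$160.00 = $1,462.00
  6.5% × $1,462.00 = $95.03
Social Insurance: 4.8% × $1,782.00 = $85.54
Retirement Security Contribution: 3.86% × $1,782.00 = $68.79
Total: $95.03 + $85.54 + $68.79 = $249.36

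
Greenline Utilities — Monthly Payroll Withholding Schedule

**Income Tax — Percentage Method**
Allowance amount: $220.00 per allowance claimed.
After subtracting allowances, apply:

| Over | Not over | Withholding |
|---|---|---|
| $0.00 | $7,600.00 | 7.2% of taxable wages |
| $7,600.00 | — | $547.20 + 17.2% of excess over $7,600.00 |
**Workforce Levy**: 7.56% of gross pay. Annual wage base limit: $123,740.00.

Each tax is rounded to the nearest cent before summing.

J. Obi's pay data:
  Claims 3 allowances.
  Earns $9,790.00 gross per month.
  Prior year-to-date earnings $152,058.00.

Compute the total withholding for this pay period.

$810.36

Income Tax: taxable = $9,790.00 − 3×$220.00 = $9,130.00
  $547.20 + 17.2% × ($9,130.00 − $7,600.00) = $547.20 + 17.2% × $1,530.00 = $810.36
Workforce Levy: YTD $152,058.00 ≥ cap $123,740.00 → $0.00
Total: $810.36 + $0.00 = $810.36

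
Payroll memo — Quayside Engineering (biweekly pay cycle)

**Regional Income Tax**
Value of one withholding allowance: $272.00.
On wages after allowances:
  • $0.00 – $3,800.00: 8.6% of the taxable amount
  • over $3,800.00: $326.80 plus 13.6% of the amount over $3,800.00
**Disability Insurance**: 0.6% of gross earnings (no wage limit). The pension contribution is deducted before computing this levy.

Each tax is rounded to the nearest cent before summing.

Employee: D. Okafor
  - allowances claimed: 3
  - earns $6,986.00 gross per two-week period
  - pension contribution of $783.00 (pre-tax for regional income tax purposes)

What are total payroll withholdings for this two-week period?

$579.85

Regional Income Tax: taxable = $6,986.00 − $783.00 − 3×$272.00 = $5,387.00
  $326.80 + 13.6% × ($5,387.00 − $3,800.00) = $326.80 + 13.6% × $1,587.00 = $542.63
Disability Insurance: 0.6% × $6,203.00 = $37.22
Total: $542.63 + $37.22 = $579.85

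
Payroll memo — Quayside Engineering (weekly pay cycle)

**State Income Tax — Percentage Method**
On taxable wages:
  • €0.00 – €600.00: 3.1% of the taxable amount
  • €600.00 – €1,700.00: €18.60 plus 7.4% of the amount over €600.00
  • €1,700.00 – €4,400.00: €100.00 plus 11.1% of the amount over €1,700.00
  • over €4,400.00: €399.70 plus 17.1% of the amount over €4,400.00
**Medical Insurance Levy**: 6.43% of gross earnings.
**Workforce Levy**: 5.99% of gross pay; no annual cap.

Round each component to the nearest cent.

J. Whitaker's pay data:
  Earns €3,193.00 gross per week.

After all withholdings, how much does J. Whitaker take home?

€2,530.71

State Income Tax: taxable = €3,193.00
  €100.00 + 11.1% × (€3,193.00 − €1,700.00) = €100.00 + 11.1% × €1,493.00 = €265.72
Medical Insurance Levy: 6.43% × €3,193.00 = €205.31
Workforce Levy: 5.99% × €3,193.00 = €191.26
Total withheld: €265.72 + €205.31 + €191.26 = €662.29
Net pay: €3,193.00 − €662.29 = €2,530.71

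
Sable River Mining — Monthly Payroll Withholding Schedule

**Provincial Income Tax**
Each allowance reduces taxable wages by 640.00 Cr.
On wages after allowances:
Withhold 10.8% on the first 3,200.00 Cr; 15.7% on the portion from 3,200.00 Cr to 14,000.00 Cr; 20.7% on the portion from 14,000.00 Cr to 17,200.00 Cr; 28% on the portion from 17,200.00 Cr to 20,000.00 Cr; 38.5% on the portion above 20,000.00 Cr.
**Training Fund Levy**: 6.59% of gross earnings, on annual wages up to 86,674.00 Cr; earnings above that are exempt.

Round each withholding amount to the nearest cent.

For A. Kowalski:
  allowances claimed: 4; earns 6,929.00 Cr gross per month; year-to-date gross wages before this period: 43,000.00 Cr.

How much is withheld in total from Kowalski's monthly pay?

985.75 Cr

Provincial Income Tax: taxable = 6,929.00 Cr − 4×640.00 Cr = 4,369.00 Cr
  345.60 Cr + 15.7% × (4,369.00 Cr − 3,200.00 Cr) = 345.60 Cr + 15.7% × 1,169.00 Cr = 529.13 Cr
Training Fund Levy: 6.59% × 6,929.00 Cr = 456.62 Cr
Total: 529.13 Cr + 456.62 Cr = 985.75 Cr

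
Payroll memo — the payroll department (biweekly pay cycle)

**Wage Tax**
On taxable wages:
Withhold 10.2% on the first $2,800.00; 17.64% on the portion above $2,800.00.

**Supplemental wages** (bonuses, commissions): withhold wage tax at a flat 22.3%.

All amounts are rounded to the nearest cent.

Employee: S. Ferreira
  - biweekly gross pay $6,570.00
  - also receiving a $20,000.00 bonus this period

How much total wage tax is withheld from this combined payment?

Wage Tax: taxable = $6,570.00
  $285.60 + 17.64% × ($6,570.00 − $2,800.00) = $285.60 + 17.64% × $3,770.00 = $950.63
Supplemental (22.3% flat on bonus): 22.3% × $20,000.00 = $4,460.00
Total wage tax: $950.63 + $4,460.00 = $5,410.63

$5,410.63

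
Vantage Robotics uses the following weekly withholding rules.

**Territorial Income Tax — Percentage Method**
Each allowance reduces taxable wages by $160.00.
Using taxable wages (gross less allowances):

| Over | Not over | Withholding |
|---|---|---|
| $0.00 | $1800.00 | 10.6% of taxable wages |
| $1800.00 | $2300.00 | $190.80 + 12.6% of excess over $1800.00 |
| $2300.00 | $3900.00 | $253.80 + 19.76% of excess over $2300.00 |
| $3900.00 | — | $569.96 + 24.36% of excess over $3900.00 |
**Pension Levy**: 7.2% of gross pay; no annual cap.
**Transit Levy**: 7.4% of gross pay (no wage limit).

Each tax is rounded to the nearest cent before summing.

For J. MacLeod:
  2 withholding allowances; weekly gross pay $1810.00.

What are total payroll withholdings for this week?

Territorial Income Tax: taxable = $1810.00 − 2×$160.00 = $1490.00
  10.6% × $1490.00 = $157.94
Pension Levy: 7.2% × $1810.00 = $130.32
Transit Levy: 7.4% × $1810.00 = $133.94
Total: $157.94 + $130.32 + $133.94 = $422.20

$422.20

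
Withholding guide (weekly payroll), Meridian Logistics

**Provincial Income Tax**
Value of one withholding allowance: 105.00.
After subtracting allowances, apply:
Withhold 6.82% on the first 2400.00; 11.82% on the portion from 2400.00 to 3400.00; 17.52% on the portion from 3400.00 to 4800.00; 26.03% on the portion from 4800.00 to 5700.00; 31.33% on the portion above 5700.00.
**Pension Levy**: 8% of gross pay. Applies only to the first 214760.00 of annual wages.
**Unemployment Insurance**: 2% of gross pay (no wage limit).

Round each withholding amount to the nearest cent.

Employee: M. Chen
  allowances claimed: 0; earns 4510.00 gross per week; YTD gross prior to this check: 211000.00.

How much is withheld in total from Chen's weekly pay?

Provincial Income Tax: taxable = 4510.00
  281.88 + 17.52% × (4510.00 − 3400.00) = 281.88 + 17.52% × 1110.00 = 476.35
Pension Levy: cap 214760.00 − YTD 211000.00 = 3760.00 subject; 8% × 3760.00 = 300.80
Unemployment Insurance: 2% × 4510.00 = 90.20
Total: 476.35 + 300.80 + 90.20 = 867.35

867.35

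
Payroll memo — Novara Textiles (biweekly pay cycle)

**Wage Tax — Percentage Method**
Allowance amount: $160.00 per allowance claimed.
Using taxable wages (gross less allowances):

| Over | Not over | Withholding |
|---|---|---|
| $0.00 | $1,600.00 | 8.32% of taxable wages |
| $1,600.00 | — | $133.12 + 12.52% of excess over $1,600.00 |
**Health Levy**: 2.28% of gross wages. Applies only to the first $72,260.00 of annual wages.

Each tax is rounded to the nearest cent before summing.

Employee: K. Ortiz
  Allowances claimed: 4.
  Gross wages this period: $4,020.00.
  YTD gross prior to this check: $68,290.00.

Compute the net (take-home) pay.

Wage Tax: taxable = $4,020.00 − 4×$160.00 = $3,380.00
  $133.12 + 12.52% × ($3,380.00 − $1,600.00) = $133.12 + 12.52% × $1,780.00 = $355.98
Health Levy: cap $72,260.00 − YTD $68,290.00 = $3,970.00 subject; 2.28% × $3,970.00 = $90.52
Total withheld: $355.98 + $90.52 = $446.50
Net pay: $4,020.00 − $446.50 = $3,573.50

$3,573.50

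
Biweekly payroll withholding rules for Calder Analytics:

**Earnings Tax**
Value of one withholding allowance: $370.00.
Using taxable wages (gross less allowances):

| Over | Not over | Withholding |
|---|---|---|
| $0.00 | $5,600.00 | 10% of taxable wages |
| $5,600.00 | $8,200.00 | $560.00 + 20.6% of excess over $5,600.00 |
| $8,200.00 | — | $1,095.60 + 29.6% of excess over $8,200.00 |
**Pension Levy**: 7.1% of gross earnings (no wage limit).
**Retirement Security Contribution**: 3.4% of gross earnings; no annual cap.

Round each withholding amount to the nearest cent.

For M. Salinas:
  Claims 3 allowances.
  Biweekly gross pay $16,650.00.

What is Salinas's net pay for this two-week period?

Earnings Tax: taxable = $16,650.00 − 3×$370.00 = $15,540.00
  $1,095.60 + 29.6% × ($15,540.00 − $8,200.00) = $1,095.60 + 29.6% × $7,340.00 = $3,268.24
Pension Levy: 7.1% × $16,650.00 = $1,182.15
Retirement Security Contribution: 3.4% × $16,650.00 = $566.10
Total withheld: $3,268.24 + $1,182.15 + $566.10 = $5,016.49
Net pay: $16,650.00 − $5,016.49 = $11,633.51

$11,633.51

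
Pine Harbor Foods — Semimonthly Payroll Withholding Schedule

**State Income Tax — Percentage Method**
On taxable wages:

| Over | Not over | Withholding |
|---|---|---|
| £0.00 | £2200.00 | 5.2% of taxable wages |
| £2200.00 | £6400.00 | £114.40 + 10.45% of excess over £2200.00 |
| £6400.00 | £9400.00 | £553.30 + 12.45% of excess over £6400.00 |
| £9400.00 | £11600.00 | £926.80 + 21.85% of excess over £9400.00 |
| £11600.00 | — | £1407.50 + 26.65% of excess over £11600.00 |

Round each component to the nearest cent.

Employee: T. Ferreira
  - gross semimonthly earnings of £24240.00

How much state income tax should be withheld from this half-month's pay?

State Income Tax: taxable = £24240.00
  £1407.50 + 26.65% × (£24240.00 − £11600.00) = £1407.50 + 26.65% × £12640.00 = £4776.06

£4776.06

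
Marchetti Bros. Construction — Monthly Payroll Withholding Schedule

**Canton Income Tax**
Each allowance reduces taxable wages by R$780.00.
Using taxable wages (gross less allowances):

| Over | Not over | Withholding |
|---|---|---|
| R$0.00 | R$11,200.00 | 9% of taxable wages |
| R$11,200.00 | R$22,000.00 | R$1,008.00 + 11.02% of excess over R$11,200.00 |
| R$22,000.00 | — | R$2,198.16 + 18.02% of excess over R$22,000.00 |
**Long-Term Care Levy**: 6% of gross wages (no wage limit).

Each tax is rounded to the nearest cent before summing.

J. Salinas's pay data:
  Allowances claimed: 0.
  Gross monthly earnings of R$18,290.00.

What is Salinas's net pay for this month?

Canton Income Tax: taxable = R$18,290.00
  R$1,008.00 + 11.02% × (R$18,290.00 − R$11,200.00) = R$1,008.00 + 11.02% × R$7,090.00 = R$1,789.32
Long-Term Care Levy: 6% × R$18,290.00 = R$1,097.40
Total withheld: R$1,789.32 + R$1,097.40 = R$2,886.72
Net pay: R$18,290.00 − R$2,886.72 = R$15,403.28

R$15,403.28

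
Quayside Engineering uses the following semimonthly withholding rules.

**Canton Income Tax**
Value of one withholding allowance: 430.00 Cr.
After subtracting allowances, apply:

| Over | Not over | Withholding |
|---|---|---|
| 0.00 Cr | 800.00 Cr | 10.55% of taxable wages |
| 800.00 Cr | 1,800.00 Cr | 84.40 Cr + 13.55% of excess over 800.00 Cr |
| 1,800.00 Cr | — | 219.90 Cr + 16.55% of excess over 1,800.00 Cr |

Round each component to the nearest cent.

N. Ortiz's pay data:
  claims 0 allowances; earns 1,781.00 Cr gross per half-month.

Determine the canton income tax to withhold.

Canton Income Tax: taxable = 1,781.00 Cr
  84.40 Cr + 13.55% × (1,781.00 Cr − 800.00 Cr) = 84.40 Cr + 13.55% × 981.00 Cr = 217.33 Cr

217.33 Cr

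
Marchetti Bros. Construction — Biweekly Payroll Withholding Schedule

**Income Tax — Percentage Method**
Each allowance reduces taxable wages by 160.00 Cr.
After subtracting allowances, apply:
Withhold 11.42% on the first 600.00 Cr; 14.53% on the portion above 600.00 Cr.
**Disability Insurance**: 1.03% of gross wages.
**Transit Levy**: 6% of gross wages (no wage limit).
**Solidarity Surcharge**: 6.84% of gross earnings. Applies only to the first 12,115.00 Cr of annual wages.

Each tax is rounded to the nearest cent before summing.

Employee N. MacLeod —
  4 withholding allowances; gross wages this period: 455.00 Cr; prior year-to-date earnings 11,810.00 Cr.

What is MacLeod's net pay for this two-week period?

402.15 Cr

Income Tax: taxable = 455.00 Cr − 4×160.00 Cr = -185.00 Cr
  Taxable ≤ 0 → 0.00 Cr
Disability Insurance: 1.03% × 455.00 Cr = 4.69 Cr
Transit Levy: 6% × 455.00 Cr = 27.30 Cr
Solidarity Surcharge: cap 12,115.00 Cr − YTD 11,810.00 Cr = 305.00 Cr subject; 6.84% × 305.00 Cr = 20.86 Cr
Total withheld: 0.00 Cr + 4.69 Cr + 27.30 Cr + 20.86 Cr = 52.85 Cr
Net pay: 455.00 Cr − 52.85 Cr = 402.15 Cr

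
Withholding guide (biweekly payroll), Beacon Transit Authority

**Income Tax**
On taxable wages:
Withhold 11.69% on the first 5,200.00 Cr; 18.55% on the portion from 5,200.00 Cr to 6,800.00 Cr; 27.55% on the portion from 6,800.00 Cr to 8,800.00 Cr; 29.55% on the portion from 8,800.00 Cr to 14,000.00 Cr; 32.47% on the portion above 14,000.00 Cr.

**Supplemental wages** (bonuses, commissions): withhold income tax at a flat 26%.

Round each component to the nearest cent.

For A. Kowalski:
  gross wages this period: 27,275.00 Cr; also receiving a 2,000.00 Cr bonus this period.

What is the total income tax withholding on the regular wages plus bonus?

Income Tax: taxable = 27,275.00 Cr
  2,992.28 Cr + 32.47% × (27,275.00 Cr − 14,000.00 Cr) = 2,992.28 Cr + 32.47% × 13,275.00 Cr = 7,302.67 Cr
Supplemental (26% flat on bonus): 26% × 2,000.00 Cr = 520.00 Cr
Total income tax: 7,302.67 Cr + 520.00 Cr = 7,822.67 Cr

7,822.67 Cr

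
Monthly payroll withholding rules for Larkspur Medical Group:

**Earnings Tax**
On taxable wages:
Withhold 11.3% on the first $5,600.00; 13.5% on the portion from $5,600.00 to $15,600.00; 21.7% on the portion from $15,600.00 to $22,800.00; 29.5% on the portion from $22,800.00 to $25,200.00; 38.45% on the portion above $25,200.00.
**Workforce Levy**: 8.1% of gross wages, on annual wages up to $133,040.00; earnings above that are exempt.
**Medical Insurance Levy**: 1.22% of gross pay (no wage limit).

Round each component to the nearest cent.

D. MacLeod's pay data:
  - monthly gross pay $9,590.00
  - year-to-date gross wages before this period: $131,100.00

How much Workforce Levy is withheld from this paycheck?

$157.14

Workforce Levy: cap $133,040.00 − YTD $131,100.00 = $1,940.00 subject; 8.1% × $1,940.00 = $157.14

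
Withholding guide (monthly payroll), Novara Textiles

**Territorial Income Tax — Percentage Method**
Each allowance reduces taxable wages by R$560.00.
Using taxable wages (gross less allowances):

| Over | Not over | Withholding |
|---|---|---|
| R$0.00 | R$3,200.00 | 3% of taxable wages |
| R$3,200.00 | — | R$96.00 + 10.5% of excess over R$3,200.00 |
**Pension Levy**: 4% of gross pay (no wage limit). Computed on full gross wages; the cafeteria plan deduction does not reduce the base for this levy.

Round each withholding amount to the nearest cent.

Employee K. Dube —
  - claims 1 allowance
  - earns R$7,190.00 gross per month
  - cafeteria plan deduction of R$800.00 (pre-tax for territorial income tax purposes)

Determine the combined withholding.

Territorial Income Tax: taxable = R$7,190.00 − R$800.00 − 1×R$560.00 = R$5,830.00
  R$96.00 + 10.5% × (R$5,830.00 − R$3,200.00) = R$96.00 + 10.5% × R$2,630.00 = R$372.15
Pension Levy: 4% × R$7,190.00 = R$287.60
Total: R$372.15 + R$287.60 = R$659.75

R$659.75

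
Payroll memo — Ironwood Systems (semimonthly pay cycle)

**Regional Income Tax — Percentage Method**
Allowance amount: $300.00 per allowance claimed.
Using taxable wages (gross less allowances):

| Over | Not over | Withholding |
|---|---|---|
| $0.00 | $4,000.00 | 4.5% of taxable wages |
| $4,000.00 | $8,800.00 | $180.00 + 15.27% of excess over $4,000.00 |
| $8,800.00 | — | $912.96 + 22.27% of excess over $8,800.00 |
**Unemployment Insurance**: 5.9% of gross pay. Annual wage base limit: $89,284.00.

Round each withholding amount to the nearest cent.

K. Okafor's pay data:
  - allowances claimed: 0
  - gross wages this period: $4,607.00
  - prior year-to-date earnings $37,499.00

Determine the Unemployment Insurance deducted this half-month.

$271.81

Unemployment Insurance: 5.9% × $4,607.00 = $271.81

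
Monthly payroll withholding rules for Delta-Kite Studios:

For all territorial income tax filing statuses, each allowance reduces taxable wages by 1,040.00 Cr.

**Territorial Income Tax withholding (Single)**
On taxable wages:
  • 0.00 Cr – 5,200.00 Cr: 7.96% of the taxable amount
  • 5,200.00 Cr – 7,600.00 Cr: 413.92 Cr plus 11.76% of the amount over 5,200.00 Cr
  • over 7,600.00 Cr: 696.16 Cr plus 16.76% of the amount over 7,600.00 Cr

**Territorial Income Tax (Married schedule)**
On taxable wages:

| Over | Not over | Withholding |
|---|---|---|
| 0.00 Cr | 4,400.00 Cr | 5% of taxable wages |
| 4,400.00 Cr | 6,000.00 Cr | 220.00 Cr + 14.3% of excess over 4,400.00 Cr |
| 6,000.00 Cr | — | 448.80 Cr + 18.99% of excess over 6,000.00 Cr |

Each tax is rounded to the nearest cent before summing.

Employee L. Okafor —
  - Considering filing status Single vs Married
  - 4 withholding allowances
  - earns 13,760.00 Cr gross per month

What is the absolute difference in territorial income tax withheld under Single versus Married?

101.08 Cr

Territorial Income Tax (Single): taxable = 13,760.00 Cr − 4×1,040.00 Cr = 9,600.00 Cr
  696.16 Cr + 16.76% × (9,600.00 Cr − 7,600.00 Cr) = 696.16 Cr + 16.76% × 2,000.00 Cr = 1,031.36 Cr
Territorial Income Tax (Married): taxable = 13,760.00 Cr − 4×1,040.00 Cr = 9,600.00 Cr
  448.80 Cr + 18.99% × (9,600.00 Cr − 6,000.00 Cr) = 448.80 Cr + 18.99% × 3,600.00 Cr = 1,132.44 Cr
Difference: |1,031.36 Cr − 1,132.44 Cr| = 101.08 Cr (higher under Married)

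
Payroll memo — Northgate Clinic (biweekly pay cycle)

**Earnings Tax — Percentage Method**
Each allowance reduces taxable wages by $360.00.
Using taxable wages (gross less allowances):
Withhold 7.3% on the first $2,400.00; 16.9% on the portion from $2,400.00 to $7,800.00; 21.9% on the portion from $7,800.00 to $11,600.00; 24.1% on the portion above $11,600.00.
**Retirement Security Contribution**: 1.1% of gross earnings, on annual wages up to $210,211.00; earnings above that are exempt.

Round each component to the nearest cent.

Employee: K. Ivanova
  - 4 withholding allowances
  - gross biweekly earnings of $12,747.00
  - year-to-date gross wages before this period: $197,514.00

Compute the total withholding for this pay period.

$1,995.50

Earnings Tax: taxable = $12,747.00 − 4×$360.00 = $11,307.00
  $1,087.80 + 21.9% × ($11,307.00 − $7,800.00) = $1,087.80 + 21.9% × $3,507.00 = $1,855.83
Retirement Security Contribution: cap $210,211.00 − YTD $197,514.00 = $12,697.00 subject; 1.1% × $12,697.00 = $139.67
Total: $1,855.83 + $139.67 = $1,995.50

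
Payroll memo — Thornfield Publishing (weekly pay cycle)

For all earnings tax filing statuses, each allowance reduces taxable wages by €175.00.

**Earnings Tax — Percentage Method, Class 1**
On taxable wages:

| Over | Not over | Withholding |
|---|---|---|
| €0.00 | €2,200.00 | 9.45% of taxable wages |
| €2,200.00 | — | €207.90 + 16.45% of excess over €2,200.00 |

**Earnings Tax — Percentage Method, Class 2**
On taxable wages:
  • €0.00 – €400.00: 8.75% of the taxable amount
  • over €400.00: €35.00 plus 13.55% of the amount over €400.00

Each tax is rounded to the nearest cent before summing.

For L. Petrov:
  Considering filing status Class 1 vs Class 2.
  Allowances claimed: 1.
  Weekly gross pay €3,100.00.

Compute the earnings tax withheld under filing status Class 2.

Earnings Tax (Class 2): taxable = €3,100.00 − 1×€175.00 = €2,925.00
  €35.00 + 13.55% × (€2,925.00 − €400.00) = €35.00 + 13.55% × €2,525.00 = €377.14

€377.14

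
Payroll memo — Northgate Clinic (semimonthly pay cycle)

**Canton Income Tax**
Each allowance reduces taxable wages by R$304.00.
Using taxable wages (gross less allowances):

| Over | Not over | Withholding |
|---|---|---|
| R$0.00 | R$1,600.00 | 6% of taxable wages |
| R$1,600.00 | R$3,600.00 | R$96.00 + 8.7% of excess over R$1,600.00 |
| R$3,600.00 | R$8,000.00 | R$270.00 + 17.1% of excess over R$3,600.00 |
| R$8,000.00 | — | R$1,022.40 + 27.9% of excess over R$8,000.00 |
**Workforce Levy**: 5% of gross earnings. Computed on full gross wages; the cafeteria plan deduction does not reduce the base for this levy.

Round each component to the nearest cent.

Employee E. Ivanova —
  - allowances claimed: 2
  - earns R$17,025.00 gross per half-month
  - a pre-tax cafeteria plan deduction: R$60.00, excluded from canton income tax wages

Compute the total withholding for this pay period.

Canton Income Tax: taxable = R$17,025.00 − R$60.00 − 2×R$304.00 = R$16,357.00
  R$1,022.40 + 27.9% × (R$16,357.00 − R$8,000.00) = R$1,022.40 + 27.9% × R$8,357.00 = R$3,354.00
Workforce Levy: 5% × R$17,025.00 = R$851.25
Total: R$3,354.00 + R$851.25 = R$4,205.25

R$4,205.25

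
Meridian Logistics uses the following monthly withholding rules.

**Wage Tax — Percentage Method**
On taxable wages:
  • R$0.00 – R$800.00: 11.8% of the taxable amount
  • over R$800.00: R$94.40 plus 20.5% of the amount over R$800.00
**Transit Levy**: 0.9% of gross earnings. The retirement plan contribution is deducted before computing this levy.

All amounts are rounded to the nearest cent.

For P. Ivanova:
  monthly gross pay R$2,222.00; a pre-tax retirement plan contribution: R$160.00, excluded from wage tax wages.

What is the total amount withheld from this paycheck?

Wage Tax: taxable = R$2,222.00 − R$160.00 = R$2,062.00
  R$94.40 + 20.5% × (R$2,062.00 − R$800.00) = R$94.40 + 20.5% × R$1,262.00 = R$353.11
Transit Levy: 0.9% × R$2,062.00 = R$18.56
Total: R$353.11 + R$18.56 = R$371.67

R$371.67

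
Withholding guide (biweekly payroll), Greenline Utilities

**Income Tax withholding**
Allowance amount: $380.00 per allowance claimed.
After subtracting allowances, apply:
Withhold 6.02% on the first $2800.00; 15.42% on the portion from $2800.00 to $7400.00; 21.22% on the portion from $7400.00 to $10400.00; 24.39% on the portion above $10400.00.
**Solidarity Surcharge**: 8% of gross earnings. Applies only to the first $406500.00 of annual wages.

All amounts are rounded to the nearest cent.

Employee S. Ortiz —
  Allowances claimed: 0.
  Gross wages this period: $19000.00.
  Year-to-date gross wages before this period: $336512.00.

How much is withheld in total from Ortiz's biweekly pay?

Income Tax: taxable = $19000.00
  $1514.48 + 24.39% × ($19000.00 − $10400.00) = $1514.48 + 24.39% × $8600.00 = $3612.02
Solidarity Surcharge: 8% × $19000.00 = $1520.00
Total: $3612.02 + $1520.00 = $5132.02

$5132.02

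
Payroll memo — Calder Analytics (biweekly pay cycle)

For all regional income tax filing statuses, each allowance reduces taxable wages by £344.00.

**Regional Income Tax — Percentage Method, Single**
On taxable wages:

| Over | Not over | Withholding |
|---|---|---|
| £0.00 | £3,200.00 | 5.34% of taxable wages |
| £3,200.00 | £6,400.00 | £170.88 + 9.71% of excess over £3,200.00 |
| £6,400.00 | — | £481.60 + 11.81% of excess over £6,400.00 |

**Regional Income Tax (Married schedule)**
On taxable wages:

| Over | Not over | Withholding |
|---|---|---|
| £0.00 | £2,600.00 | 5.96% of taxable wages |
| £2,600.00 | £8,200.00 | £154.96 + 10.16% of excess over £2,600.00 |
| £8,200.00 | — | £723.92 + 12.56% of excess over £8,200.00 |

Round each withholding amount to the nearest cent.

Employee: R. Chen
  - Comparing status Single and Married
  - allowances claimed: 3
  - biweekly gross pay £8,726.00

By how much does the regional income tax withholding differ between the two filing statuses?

£38.09

Regional Income Tax (Single): taxable = £8,726.00 − 3×£344.00 = £7,694.00
  £481.60 + 11.81% × (£7,694.00 − £6,400.00) = £481.60 + 11.81% × £1,294.00 = £634.42
Regional Income Tax (Married): taxable = £8,726.00 − 3×£344.00 = £7,694.00
  £154.96 + 10.16% × (£7,694.00 − £2,600.00) = £154.96 + 10.16% × £5,094.00 = £672.51
Difference: |£634.42 − £672.51| = £38.09 (higher under Married)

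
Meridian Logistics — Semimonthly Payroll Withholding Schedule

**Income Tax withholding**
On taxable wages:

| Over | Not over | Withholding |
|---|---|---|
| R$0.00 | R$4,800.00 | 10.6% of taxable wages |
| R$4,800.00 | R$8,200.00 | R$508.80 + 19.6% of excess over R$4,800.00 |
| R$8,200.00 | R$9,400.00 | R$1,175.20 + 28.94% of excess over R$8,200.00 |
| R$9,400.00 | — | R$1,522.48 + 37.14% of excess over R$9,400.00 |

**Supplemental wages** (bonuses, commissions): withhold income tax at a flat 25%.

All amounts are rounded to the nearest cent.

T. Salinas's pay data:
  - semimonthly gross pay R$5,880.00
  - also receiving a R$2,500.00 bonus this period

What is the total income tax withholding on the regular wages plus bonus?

Income Tax: taxable = R$5,880.00
  R$508.80 + 19.6% × (R$5,880.00 − R$4,800.00) = R$508.80 + 19.6% × R$1,080.00 = R$720.48
Supplemental (25% flat on bonus): 25% × R$2,500.00 = R$625.00
Total income tax: R$720.48 + R$625.00 = R$1,345.48

R$1,345.48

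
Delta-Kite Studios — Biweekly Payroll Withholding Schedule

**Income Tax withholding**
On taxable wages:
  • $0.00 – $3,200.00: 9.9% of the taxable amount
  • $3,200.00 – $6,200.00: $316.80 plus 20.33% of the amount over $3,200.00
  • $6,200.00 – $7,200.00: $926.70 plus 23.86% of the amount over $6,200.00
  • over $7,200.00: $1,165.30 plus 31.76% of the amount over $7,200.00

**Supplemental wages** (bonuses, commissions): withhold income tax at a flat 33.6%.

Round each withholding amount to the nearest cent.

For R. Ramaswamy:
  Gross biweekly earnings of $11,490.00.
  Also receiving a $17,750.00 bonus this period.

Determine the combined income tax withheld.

$8,491.80

Income Tax: taxable = $11,490.00
  $1,165.30 + 31.76% × ($11,490.00 − $7,200.00) = $1,165.30 + 31.76% × $4,290.00 = $2,527.80
Supplemental (33.6% flat on bonus): 33.6% × $17,750.00 = $5,964.00
Total income tax: $2,527.80 + $5,964.00 = $8,491.80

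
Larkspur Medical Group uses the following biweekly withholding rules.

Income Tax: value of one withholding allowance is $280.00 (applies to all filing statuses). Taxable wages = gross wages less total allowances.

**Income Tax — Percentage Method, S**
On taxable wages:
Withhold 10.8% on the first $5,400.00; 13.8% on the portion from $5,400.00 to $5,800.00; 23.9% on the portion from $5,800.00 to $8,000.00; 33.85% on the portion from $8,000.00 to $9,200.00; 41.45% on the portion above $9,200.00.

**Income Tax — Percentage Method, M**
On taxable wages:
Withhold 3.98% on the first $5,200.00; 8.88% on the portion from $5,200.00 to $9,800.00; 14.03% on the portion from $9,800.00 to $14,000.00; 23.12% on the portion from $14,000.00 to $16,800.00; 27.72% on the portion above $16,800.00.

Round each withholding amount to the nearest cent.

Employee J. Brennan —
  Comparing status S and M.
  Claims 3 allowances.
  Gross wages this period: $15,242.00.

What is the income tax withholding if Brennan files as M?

Income Tax (M): taxable = $15,242.00 − 3×$280.00 = $14,402.00
  $1,204.70 + 23.12% × ($14,402.00 − $14,000.00) = $1,204.70 + 23.12% × $402.00 = $1,297.64

$1,297.64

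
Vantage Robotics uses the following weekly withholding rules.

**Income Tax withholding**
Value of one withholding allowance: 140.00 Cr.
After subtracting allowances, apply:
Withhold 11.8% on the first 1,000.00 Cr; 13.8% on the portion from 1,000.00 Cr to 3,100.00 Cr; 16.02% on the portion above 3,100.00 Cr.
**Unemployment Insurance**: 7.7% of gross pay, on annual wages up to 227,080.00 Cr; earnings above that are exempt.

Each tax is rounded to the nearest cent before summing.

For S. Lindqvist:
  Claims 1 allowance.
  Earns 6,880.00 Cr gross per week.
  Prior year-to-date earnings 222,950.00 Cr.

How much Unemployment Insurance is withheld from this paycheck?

318.01 Cr

Unemployment Insurance: cap 227,080.00 Cr − YTD 222,950.00 Cr = 4,130.00 Cr subject; 7.7% × 4,130.00 Cr = 318.01 Cr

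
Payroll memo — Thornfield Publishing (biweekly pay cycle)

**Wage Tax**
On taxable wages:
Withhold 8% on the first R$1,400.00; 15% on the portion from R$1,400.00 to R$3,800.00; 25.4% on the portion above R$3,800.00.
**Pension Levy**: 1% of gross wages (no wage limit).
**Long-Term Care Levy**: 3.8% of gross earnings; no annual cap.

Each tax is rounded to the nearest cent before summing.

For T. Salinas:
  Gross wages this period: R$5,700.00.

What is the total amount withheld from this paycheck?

R$1,228.20

Wage Tax: taxable = R$5,700.00
  R$472.00 + 25.4% × (R$5,700.00 − R$3,800.00) = R$472.00 + 25.4% × R$1,900.00 = R$954.60
Pension Levy: 1% × R$5,700.00 = R$57.00
Long-Term Care Levy: 3.8% × R$5,700.00 = R$216.60
Total: R$954.60 + R$57.00 + R$216.60 = R$1,228.20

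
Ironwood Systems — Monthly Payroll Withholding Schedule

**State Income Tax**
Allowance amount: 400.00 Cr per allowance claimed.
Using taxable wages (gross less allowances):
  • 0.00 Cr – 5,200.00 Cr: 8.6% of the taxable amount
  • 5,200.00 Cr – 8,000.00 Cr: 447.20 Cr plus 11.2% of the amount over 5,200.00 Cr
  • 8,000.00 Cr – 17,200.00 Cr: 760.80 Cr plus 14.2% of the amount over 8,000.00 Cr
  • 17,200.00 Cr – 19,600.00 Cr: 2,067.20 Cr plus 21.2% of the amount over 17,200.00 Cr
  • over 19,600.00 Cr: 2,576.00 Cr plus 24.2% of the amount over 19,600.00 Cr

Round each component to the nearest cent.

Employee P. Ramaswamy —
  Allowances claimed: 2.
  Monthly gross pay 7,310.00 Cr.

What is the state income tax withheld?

593.92 Cr

State Income Tax: taxable = 7,310.00 Cr − 2×400.00 Cr = 6,510.00 Cr
  447.20 Cr + 11.2% × (6,510.00 Cr − 5,200.00 Cr) = 447.20 Cr + 11.2% × 1,310.00 Cr = 593.92 Cr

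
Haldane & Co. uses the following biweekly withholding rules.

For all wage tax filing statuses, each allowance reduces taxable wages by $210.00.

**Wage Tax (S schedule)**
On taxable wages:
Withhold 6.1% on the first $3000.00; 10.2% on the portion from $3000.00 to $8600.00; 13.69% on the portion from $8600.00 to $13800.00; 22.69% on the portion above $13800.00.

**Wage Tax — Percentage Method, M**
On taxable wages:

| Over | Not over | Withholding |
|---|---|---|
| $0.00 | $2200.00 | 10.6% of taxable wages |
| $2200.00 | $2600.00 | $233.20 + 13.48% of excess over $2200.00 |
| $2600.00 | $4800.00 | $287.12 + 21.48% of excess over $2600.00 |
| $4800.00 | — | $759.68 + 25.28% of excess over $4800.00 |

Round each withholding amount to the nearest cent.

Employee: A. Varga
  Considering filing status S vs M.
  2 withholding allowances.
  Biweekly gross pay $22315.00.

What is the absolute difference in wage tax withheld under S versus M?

Wage Tax (S): taxable = $22315.00 − 2×$210.00 = $21895.00
  $1466.08 + 22.69% × ($21895.00 − $13800.00) = $1466.08 + 22.69% × $8095.00 = $3302.84
Wage Tax (M): taxable = $22315.00 − 2×$210.00 = $21895.00
  $759.68 + 25.28% × ($21895.00 − $4800.00) = $759.68 + 25.28% × $17095.00 = $5081.30
Difference: |$3302.84 − $5081.30| = $1778.46 (higher under M)

$1778.46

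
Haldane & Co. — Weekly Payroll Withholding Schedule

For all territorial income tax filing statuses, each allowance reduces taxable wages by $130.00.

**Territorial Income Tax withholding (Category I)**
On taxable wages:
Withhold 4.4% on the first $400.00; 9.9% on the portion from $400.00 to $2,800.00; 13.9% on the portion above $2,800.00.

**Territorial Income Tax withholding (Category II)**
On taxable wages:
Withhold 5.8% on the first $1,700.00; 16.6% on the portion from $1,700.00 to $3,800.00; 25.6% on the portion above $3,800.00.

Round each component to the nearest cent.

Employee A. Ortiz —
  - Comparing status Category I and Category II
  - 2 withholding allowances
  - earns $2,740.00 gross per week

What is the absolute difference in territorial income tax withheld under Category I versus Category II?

$4.56

Territorial Income Tax (Category I): taxable = $2,740.00 − 2×$130.00 = $2,480.00
  $17.60 + 9.9% × ($2,480.00 − $400.00) = $17.60 + 9.9% × $2,080.00 = $223.52
Territorial Income Tax (Category II): taxable = $2,740.00 − 2×$130.00 = $2,480.00
  $98.60 + 16.6% × ($2,480.00 − $1,700.00) = $98.60 + 16.6% × $780.00 = $228.08
Difference: |$223.52 − $228.08| = $4.56 (higher under Category II)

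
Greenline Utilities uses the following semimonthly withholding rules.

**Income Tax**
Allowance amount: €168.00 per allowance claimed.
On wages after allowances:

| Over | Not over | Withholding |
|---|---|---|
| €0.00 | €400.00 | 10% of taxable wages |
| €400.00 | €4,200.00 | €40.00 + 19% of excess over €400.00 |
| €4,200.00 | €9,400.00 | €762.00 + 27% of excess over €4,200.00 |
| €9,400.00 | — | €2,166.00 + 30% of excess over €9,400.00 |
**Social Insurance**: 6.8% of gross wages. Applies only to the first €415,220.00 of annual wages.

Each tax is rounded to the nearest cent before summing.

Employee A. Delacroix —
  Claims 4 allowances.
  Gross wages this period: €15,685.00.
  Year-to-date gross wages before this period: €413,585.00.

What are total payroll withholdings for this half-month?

Income Tax: taxable = €15,685.00 − 4×€168.00 = €15,013.00
  €2,166.00 + 30% × (€15,013.00 − €9,400.00) = €2,166.00 + 30% × €5,613.00 = €3,849.90
Social Insurance: cap €415,220.00 − YTD €413,585.00 = €1,635.00 subject; 6.8% × €1,635.00 = €111.18
Total: €3,849.90 + €111.18 = €3,961.08

€3,961.08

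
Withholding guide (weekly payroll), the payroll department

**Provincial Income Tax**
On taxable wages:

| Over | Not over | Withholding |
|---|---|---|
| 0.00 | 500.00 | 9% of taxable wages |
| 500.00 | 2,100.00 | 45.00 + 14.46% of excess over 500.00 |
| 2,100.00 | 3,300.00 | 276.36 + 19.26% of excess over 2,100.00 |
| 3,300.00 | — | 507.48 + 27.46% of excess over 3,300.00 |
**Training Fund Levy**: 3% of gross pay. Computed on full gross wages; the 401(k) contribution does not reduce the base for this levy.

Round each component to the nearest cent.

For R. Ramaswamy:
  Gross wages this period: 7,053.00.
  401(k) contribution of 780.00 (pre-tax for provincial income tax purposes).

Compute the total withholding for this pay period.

Provincial Income Tax: taxable = 7,053.00 − 780.00 = 6,273.00
  507.48 + 27.46% × (6,273.00 − 3,300.00) = 507.48 + 27.46% × 2,973.00 = 1,323.87
Training Fund Levy: 3% × 7,053.00 = 211.59
Total: 1,323.87 + 211.59 = 1,535.46

1,535.46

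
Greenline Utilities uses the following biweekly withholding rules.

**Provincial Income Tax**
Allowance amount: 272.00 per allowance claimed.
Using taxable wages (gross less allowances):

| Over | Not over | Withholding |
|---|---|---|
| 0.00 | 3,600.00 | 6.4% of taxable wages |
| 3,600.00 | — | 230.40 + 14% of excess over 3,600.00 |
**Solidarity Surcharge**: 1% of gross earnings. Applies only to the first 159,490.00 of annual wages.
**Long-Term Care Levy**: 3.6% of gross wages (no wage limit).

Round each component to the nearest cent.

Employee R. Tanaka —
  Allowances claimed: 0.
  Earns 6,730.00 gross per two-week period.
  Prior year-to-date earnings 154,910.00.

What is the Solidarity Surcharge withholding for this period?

Solidarity Surcharge: cap 159,490.00 − YTD 154,910.00 = 4,580.00 subject; 1% × 4,580.00 = 45.80

45.80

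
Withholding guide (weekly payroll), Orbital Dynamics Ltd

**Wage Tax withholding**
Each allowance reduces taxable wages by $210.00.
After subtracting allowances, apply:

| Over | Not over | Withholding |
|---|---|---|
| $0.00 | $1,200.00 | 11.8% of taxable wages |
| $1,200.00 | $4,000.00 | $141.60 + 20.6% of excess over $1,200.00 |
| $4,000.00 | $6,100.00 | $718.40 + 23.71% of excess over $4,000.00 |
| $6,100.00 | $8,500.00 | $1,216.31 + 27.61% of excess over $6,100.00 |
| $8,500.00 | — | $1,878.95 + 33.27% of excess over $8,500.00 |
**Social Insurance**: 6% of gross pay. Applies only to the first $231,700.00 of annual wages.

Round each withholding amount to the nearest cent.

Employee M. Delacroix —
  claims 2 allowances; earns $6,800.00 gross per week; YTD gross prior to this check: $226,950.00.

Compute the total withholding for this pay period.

$1,578.62

Wage Tax: taxable = $6,800.00 − 2×$210.00 = $6,380.00
  $1,216.31 + 27.61% × ($6,380.00 − $6,100.00) = $1,216.31 + 27.61% × $280.00 = $1,293.62
Social Insurance: cap $231,700.00 − YTD $226,950.00 = $4,750.00 subject; 6% × $4,750.00 = $285.00
Total: $1,293.62 + $285.00 = $1,578.62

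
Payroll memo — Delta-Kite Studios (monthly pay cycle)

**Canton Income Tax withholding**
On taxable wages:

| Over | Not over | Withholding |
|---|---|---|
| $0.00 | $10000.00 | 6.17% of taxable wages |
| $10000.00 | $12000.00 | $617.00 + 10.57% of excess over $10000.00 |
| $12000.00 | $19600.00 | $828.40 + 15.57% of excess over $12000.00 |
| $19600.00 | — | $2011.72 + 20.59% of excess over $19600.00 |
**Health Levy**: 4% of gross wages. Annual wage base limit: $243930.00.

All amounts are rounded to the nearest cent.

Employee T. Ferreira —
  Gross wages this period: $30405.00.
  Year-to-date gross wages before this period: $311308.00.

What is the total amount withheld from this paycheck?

Canton Income Tax: taxable = $30405.00
  $2011.72 + 20.59% × ($30405.00 − $19600.00) = $2011.72 + 20.59% × $10805.00 = $4236.47
Health Levy: YTD $311308.00 ≥ cap $243930.00 → $0.00
Total: $4236.47 + $0.00 = $4236.47

$4236.47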